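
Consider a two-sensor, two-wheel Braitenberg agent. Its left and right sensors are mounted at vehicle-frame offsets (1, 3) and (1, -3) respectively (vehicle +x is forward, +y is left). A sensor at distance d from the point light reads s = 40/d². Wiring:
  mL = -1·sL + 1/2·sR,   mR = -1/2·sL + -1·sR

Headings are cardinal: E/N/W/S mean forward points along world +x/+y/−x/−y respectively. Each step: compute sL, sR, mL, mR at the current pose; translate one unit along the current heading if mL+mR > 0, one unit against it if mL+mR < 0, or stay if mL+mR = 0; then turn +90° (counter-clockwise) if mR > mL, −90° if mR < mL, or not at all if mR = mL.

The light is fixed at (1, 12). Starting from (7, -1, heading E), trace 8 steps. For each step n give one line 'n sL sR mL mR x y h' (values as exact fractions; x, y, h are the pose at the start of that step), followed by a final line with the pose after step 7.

n=0: pose=(7,-1,E); sL=40/149, sR=8/61; mL=-1844/9089, mR=-2412/9089; mL+mR=-4256/9089 → advance -1; mR−mL=-568/9089 → turn -1·90°
n=1: pose=(6,-1,S); sL=2/13, sR=1/5; mL=-7/130, mR=-18/65; mL+mR=-43/130 → advance -1; mR−mL=-29/130 → turn -1·90°
n=2: pose=(6,0,W); sL=40/241, sR=40/97; mL=940/23377, mR=-11580/23377; mL+mR=-10640/23377 → advance -1; mR−mL=-12520/23377 → turn -1·90°
n=3: pose=(7,0,N); sL=4/13, sR=20/101; mL=-274/1313, mR=-462/1313; mL+mR=-736/1313 → advance -1; mR−mL=-188/1313 → turn -1·90°
n=4: pose=(7,-1,E); sL=40/149, sR=8/61; mL=-1844/9089, mR=-2412/9089; mL+mR=-4256/9089 → advance -1; mR−mL=-568/9089 → turn -1·90°
n=5: pose=(6,-1,S); sL=2/13, sR=1/5; mL=-7/130, mR=-18/65; mL+mR=-43/130 → advance -1; mR−mL=-29/130 → turn -1·90°
n=6: pose=(6,0,W); sL=40/241, sR=40/97; mL=940/23377, mR=-11580/23377; mL+mR=-10640/23377 → advance -1; mR−mL=-12520/23377 → turn -1·90°
n=7: pose=(7,0,N); sL=4/13, sR=20/101; mL=-274/1313, mR=-462/1313; mL+mR=-736/1313 → advance -1; mR−mL=-188/1313 → turn -1·90°

0 40/149 8/61 -1844/9089 -2412/9089 7 -1 E
1 2/13 1/5 -7/130 -18/65 6 -1 S
2 40/241 40/97 940/23377 -11580/23377 6 0 W
3 4/13 20/101 -274/1313 -462/1313 7 0 N
4 40/149 8/61 -1844/9089 -2412/9089 7 -1 E
5 2/13 1/5 -7/130 -18/65 6 -1 S
6 40/241 40/97 940/23377 -11580/23377 6 0 W
7 4/13 20/101 -274/1313 -462/1313 7 0 N
final 7 -1 E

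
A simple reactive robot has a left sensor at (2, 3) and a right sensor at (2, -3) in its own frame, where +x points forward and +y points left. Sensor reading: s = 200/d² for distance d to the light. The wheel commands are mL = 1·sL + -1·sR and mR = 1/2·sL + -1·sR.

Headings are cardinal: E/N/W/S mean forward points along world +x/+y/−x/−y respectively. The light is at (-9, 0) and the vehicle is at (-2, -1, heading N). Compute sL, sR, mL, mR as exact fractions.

left sensor world pos  = (-5, 1); dL² = 17
right sensor world pos = (1, 1); dR² = 101
sL = 200/17 = 200/17
sR = 200/101 = 200/101
mL = 1·sL + -1·sR = 16800/1717
mR = 1/2·sL + -1·sR = 6700/1717

200/17 200/101 16800/1717 6700/1717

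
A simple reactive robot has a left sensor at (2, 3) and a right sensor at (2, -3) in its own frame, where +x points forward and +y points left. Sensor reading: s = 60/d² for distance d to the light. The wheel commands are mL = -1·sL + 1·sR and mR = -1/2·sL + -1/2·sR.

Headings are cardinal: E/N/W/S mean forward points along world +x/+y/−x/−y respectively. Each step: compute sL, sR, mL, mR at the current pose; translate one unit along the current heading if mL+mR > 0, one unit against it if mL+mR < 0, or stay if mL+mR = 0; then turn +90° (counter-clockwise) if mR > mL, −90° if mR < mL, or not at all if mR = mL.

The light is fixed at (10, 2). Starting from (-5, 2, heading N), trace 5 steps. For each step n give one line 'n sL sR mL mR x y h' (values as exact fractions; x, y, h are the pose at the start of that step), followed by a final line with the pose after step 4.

n=0: pose=(-5,2,N); sL=15/82, sR=15/37; mL=675/3034, mR=-1785/6068; mL+mR=-435/6068 → advance -1; mR−mL=-3135/6068 → turn -1·90°
n=1: pose=(-5,1,E); sL=60/173, sR=12/37; mL=-144/6401, mR=-2148/6401; mL+mR=-2292/6401 → advance -1; mR−mL=-2004/6401 → turn -1·90°
n=2: pose=(-6,1,S); sL=30/89, sR=6/37; mL=-576/3293, mR=-822/3293; mL+mR=-1398/3293 → advance -1; mR−mL=-246/3293 → turn -1·90°
n=3: pose=(-6,2,W); sL=20/111, sR=20/111; mL=0, mR=-20/111; mL+mR=-20/111 → advance -1; mR−mL=-20/111 → turn -1·90°
n=4: pose=(-5,2,N); sL=15/82, sR=15/37; mL=675/3034, mR=-1785/6068; mL+mR=-435/6068 → advance -1; mR−mL=-3135/6068 → turn -1·90°

0 15/82 15/37 675/3034 -1785/6068 -5 2 N
1 60/173 12/37 -144/6401 -2148/6401 -5 1 E
2 30/89 6/37 -576/3293 -822/3293 -6 1 S
3 20/111 20/111 0 -20/111 -6 2 W
4 15/82 15/37 675/3034 -1785/6068 -5 2 N
final -5 1 E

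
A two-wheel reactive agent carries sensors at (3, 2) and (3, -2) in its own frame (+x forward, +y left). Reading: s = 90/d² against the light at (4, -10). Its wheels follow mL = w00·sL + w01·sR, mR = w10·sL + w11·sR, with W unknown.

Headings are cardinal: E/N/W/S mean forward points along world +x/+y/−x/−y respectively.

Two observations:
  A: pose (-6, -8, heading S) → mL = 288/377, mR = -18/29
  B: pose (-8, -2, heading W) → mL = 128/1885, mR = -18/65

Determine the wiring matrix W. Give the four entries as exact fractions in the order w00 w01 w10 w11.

1 -1 0 -1

obs A: pose=(-6,-8,S) → sL=18/13, sR=18/29, mL=288/377, mR=-18/29
obs B: pose=(-8,-2,W) → sL=10/29, sR=18/65, mL=128/1885, mR=-18/65
sensor matrix S = [[18/13, 18/29], [10/29, 18/65]]; det S = 120384/710645
solve [mL_A; mL_B] = S·[w00; w01] and [mR_A; mR_B] = S·[w10; w11]:
  w00 = 1, w01 = -1, w10 = 0, w11 = -1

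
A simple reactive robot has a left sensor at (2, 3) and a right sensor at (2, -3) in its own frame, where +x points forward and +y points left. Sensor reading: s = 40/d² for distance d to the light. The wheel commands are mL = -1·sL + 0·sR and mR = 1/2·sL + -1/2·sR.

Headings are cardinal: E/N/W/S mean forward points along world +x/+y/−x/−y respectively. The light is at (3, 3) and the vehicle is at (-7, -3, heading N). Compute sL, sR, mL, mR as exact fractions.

left sensor world pos  = (-10, -1); dL² = 185
right sensor world pos = (-4, -1); dR² = 65
sL = 40/185 = 8/37
sR = 40/65 = 8/13
mL = -1·sL + 0·sR = -8/37
mR = 1/2·sL + -1/2·sR = -96/481

8/37 8/13 -8/37 -96/481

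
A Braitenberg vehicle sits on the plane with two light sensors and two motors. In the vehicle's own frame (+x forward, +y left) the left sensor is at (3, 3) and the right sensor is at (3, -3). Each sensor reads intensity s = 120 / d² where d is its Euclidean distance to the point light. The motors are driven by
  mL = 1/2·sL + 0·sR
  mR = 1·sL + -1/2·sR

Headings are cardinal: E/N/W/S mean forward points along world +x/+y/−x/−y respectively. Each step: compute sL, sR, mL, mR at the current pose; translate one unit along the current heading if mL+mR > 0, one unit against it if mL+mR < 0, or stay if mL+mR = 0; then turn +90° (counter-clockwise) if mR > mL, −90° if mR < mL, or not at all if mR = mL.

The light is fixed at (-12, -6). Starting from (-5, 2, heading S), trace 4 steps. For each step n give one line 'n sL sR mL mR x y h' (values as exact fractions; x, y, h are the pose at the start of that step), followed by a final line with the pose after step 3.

n=0: pose=(-5,2,S); sL=24/25, sR=120/41; mL=12/25, mR=-516/1025; mL+mR=-24/1025 → advance -1; mR−mL=-1008/1025 → turn -1·90°
n=1: pose=(-5,3,W); sL=30/13, sR=3/4; mL=15/13, mR=201/104; mL+mR=321/104 → advance +1; mR−mL=81/104 → turn +1·90°
n=2: pose=(-6,3,S); sL=40/39, sR=8/3; mL=20/39, mR=-4/13; mL+mR=8/39 → advance +1; mR−mL=-32/39 → turn -1·90°
n=3: pose=(-6,2,W); sL=60/17, sR=12/13; mL=30/17, mR=678/221; mL+mR=1068/221 → advance +1; mR−mL=288/221 → turn +1·90°

0 24/25 120/41 12/25 -516/1025 -5 2 S
1 30/13 3/4 15/13 201/104 -5 3 W
2 40/39 8/3 20/39 -4/13 -6 3 S
3 60/17 12/13 30/17 678/221 -6 2 W
final -7 2 S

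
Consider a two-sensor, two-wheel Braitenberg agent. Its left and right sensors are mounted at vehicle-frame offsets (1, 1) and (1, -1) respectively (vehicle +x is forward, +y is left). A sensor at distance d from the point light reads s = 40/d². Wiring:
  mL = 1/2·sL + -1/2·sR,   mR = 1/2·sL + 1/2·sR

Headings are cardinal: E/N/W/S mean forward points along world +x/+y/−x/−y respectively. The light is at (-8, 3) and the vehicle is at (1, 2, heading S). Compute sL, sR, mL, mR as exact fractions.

5/13 10/17 -45/442 215/442

left sensor world pos  = (2, 1); dL² = 104
right sensor world pos = (0, 1); dR² = 68
sL = 40/104 = 5/13
sR = 40/68 = 10/17
mL = 1/2·sL + -1/2·sR = -45/442
mR = 1/2·sL + 1/2·sR = 215/442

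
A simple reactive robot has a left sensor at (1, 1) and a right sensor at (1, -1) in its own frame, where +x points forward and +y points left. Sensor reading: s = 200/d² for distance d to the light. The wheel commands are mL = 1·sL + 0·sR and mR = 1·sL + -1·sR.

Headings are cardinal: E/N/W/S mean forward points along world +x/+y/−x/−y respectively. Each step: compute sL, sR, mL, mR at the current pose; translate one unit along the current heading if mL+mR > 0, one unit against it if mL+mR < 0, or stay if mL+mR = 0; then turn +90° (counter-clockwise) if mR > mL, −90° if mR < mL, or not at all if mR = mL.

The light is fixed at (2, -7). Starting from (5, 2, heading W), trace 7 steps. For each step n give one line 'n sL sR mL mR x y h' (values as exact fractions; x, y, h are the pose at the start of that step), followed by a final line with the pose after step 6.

n=0: pose=(5,2,W); sL=50/17, sR=25/13; mL=50/17, mR=225/221; mL+mR=875/221 → advance +1; mR−mL=-25/13 → turn -1·90°
n=1: pose=(4,2,N); sL=200/101, sR=200/109; mL=200/101, mR=1600/11009; mL+mR=23400/11009 → advance +1; mR−mL=-200/109 → turn -1·90°
n=2: pose=(4,3,E); sL=20/13, sR=20/9; mL=20/13, mR=-80/117; mL+mR=100/117 → advance +1; mR−mL=-20/9 → turn -1·90°
n=3: pose=(5,3,S); sL=200/97, sR=40/17; mL=200/97, mR=-480/1649; mL+mR=2920/1649 → advance +1; mR−mL=-40/17 → turn -1·90°
n=4: pose=(5,2,W); sL=50/17, sR=25/13; mL=50/17, mR=225/221; mL+mR=875/221 → advance +1; mR−mL=-25/13 → turn -1·90°
n=5: pose=(4,2,N); sL=200/101, sR=200/109; mL=200/101, mR=1600/11009; mL+mR=23400/11009 → advance +1; mR−mL=-200/109 → turn -1·90°
n=6: pose=(4,3,E); sL=20/13, sR=20/9; mL=20/13, mR=-80/117; mL+mR=100/117 → advance +1; mR−mL=-20/9 → turn -1·90°

0 50/17 25/13 50/17 225/221 5 2 W
1 200/101 200/109 200/101 1600/11009 4 2 N
2 20/13 20/9 20/13 -80/117 4 3 E
3 200/97 40/17 200/97 -480/1649 5 3 S
4 50/17 25/13 50/17 225/221 5 2 W
5 200/101 200/109 200/101 1600/11009 4 2 N
6 20/13 20/9 20/13 -80/117 4 3 E
final 5 3 S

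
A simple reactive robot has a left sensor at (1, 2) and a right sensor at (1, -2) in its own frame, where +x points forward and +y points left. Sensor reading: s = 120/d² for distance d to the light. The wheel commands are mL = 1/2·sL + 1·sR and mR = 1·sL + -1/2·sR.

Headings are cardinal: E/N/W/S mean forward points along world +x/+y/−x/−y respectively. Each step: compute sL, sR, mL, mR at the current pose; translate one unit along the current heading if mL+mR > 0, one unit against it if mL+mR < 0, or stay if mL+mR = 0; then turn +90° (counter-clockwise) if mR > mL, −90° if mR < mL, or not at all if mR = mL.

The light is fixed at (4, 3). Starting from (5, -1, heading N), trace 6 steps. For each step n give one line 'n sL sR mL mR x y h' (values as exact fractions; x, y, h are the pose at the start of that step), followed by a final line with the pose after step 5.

0 12 20/3 38/3 26/3 5 -1 N
1 24 120/29 468/29 636/29 5 0 E
2 30 6 21 27 6 0 N
3 120/17 120 2100/17 -900/17 6 1 W
4 60 12 42 54 5 1 N
5 40/3 120 380/3 -140/3 5 2 W
final 4 2 N

n=0: pose=(5,-1,N); sL=12, sR=20/3; mL=38/3, mR=26/3; mL+mR=64/3 → advance +1; mR−mL=-4 → turn -1·90°
n=1: pose=(5,0,E); sL=24, sR=120/29; mL=468/29, mR=636/29; mL+mR=1104/29 → advance +1; mR−mL=168/29 → turn +1·90°
n=2: pose=(6,0,N); sL=30, sR=6; mL=21, mR=27; mL+mR=48 → advance +1; mR−mL=6 → turn +1·90°
n=3: pose=(6,1,W); sL=120/17, sR=120; mL=2100/17, mR=-900/17; mL+mR=1200/17 → advance +1; mR−mL=-3000/17 → turn -1·90°
n=4: pose=(5,1,N); sL=60, sR=12; mL=42, mR=54; mL+mR=96 → advance +1; mR−mL=12 → turn +1·90°
n=5: pose=(5,2,W); sL=40/3, sR=120; mL=380/3, mR=-140/3; mL+mR=80 → advance +1; mR−mL=-520/3 → turn -1·90°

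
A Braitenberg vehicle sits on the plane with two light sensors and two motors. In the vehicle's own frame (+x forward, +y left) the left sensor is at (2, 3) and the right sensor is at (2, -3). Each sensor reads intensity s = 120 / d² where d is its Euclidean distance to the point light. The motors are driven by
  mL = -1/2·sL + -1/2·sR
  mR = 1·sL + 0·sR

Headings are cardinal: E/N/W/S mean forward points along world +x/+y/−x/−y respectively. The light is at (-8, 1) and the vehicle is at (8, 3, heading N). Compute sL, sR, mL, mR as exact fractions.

24/37 120/377 -6744/13949 24/37

left sensor world pos  = (5, 5); dL² = 185
right sensor world pos = (11, 5); dR² = 377
sL = 120/185 = 24/37
sR = 120/377 = 120/377
mL = -1/2·sL + -1/2·sR = -6744/13949
mR = 1·sL + 0·sR = 24/37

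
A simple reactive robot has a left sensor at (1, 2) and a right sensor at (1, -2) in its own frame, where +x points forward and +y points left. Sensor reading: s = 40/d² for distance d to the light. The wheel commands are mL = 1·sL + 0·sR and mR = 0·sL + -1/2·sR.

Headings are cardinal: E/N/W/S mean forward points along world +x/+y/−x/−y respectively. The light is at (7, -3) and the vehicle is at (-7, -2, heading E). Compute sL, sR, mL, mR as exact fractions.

left sensor world pos  = (-6, 0); dL² = 178
right sensor world pos = (-6, -4); dR² = 170
sL = 40/178 = 20/89
sR = 40/170 = 4/17
mL = 1·sL + 0·sR = 20/89
mR = 0·sL + -1/2·sR = -2/17

20/89 4/17 20/89 -2/17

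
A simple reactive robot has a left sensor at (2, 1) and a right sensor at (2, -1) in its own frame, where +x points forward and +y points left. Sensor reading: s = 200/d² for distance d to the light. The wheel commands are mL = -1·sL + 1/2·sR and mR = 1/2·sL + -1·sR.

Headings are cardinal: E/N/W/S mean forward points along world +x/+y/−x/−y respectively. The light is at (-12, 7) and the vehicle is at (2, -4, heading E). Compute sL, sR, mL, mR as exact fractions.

left sensor world pos  = (4, -3); dL² = 356
right sensor world pos = (4, -5); dR² = 400
sL = 200/356 = 50/89
sR = 200/400 = 1/2
mL = -1·sL + 1/2·sR = -111/356
mR = 1/2·sL + -1·sR = -39/178

50/89 1/2 -111/356 -39/178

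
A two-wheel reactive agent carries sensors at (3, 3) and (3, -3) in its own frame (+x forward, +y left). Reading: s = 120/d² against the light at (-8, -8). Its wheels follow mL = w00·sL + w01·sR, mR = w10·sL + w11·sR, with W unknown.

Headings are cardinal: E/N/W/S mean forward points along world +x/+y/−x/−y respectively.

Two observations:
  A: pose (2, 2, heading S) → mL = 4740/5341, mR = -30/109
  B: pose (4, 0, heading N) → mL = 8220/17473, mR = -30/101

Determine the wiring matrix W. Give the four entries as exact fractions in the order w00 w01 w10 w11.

1/2 1/2 -1/2 0

obs A: pose=(2,2,S) → sL=60/109, sR=60/49, mL=4740/5341, mR=-30/109
obs B: pose=(4,0,N) → sL=60/101, sR=60/173, mL=8220/17473, mR=-30/101
sensor matrix S = [[60/109, 60/49], [60/101, 60/173]]; det S = -50068800/93323293
solve [mL_A; mL_B] = S·[w00; w01] and [mR_A; mR_B] = S·[w10; w11]:
  w00 = 1/2, w01 = 1/2, w10 = -1/2, w11 = 0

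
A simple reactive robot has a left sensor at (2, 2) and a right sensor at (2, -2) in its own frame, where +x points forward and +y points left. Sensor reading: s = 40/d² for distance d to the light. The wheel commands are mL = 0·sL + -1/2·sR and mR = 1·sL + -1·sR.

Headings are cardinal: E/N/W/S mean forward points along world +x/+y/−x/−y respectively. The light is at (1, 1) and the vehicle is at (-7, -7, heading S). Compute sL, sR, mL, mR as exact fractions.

left sensor world pos  = (-5, -9); dL² = 136
right sensor world pos = (-9, -9); dR² = 200
sL = 40/136 = 5/17
sR = 40/200 = 1/5
mL = 0·sL + -1/2·sR = -1/10
mR = 1·sL + -1·sR = 8/85

5/17 1/5 -1/10 8/85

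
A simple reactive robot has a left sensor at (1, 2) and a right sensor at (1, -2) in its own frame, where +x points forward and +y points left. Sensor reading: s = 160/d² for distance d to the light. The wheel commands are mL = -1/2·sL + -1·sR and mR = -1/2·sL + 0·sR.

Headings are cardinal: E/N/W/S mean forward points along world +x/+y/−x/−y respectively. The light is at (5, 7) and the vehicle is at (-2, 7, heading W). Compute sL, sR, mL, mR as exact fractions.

40/17 40/17 -60/17 -20/17

left sensor world pos  = (-3, 5); dL² = 68
right sensor world pos = (-3, 9); dR² = 68
sL = 160/68 = 40/17
sR = 160/68 = 40/17
mL = -1/2·sL + -1·sR = -60/17
mR = -1/2·sL + 0·sR = -20/17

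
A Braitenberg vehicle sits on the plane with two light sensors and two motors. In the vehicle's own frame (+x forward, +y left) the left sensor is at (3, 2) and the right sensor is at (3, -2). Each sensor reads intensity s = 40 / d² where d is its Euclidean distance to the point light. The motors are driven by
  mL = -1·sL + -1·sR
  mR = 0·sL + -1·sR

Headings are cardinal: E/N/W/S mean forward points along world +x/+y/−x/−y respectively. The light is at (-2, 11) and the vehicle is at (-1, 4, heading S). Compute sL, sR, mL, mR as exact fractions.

left sensor world pos  = (1, 1); dL² = 109
right sensor world pos = (-3, 1); dR² = 101
sL = 40/109 = 40/109
sR = 40/101 = 40/101
mL = -1·sL + -1·sR = -8400/11009
mR = 0·sL + -1·sR = -40/101

40/109 40/101 -8400/11009 -40/101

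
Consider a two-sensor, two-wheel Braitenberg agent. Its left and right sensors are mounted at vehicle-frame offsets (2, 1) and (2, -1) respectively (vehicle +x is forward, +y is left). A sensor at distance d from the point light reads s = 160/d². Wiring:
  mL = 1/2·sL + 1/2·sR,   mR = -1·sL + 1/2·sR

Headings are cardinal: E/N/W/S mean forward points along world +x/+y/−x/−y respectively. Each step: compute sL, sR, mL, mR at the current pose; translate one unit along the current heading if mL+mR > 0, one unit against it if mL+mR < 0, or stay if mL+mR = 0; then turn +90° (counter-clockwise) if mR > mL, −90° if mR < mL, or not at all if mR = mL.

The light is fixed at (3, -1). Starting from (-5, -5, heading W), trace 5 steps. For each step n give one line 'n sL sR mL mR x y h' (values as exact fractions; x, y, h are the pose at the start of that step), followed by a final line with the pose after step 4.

n=0: pose=(-5,-5,W); sL=32/25, sR=160/109; mL=3744/2725, mR=-1488/2725; mL+mR=2256/2725 → advance +1; mR−mL=-48/25 → turn -1·90°
n=1: pose=(-6,-5,N); sL=20/13, sR=40/17; mL=430/221, mR=-80/221; mL+mR=350/221 → advance +1; mR−mL=-30/13 → turn -1·90°
n=2: pose=(-6,-4,E); sL=160/53, sR=32/13; mL=1888/689, mR=-1232/689; mL+mR=656/689 → advance +1; mR−mL=-240/53 → turn -1·90°
n=3: pose=(-5,-4,S); sL=80/37, sR=80/53; mL=3600/1961, mR=-2760/1961; mL+mR=840/1961 → advance +1; mR−mL=-120/37 → turn -1·90°
n=4: pose=(-5,-5,W); sL=32/25, sR=160/109; mL=3744/2725, mR=-1488/2725; mL+mR=2256/2725 → advance +1; mR−mL=-48/25 → turn -1·90°

0 32/25 160/109 3744/2725 -1488/2725 -5 -5 W
1 20/13 40/17 430/221 -80/221 -6 -5 N
2 160/53 32/13 1888/689 -1232/689 -6 -4 E
3 80/37 80/53 3600/1961 -2760/1961 -5 -4 S
4 32/25 160/109 3744/2725 -1488/2725 -5 -5 W
final -6 -5 N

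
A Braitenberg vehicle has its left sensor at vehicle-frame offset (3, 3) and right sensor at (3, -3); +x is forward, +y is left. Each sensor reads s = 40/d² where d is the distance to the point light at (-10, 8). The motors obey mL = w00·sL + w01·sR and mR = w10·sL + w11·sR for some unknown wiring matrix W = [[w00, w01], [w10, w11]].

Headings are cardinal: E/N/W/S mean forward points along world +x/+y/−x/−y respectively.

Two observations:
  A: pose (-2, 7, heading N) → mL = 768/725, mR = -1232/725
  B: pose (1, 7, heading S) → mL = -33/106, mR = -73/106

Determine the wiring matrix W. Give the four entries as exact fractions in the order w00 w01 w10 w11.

obs A: pose=(-2,7,N) → sL=40/29, sR=8/25, mL=768/725, mR=-1232/725
obs B: pose=(1,7,S) → sL=10/53, sR=1/2, mL=-33/106, mR=-73/106
sensor matrix S = [[40/29, 8/25], [10/53, 1/2]]; det S = 4836/7685
solve [mL_A; mL_B] = S·[w00; w01] and [mR_A; mR_B] = S·[w10; w11]:
  w00 = 1, w01 = -1, w10 = -1, w11 = -1

1 -1 -1 -1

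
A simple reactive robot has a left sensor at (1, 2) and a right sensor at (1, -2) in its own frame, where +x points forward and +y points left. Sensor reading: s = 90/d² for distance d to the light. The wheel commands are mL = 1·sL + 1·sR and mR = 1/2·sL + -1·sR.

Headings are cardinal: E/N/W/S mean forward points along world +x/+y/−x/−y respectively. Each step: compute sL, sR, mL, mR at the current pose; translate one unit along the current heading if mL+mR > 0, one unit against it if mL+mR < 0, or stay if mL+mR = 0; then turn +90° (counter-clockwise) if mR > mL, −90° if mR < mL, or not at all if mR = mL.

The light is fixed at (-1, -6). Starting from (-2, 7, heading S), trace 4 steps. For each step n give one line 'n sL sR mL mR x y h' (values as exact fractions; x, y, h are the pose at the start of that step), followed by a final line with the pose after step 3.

0 18/29 10/17 596/493 -137/493 -2 7 S
1 45/52 9/20 171/130 -9/520 -2 6 W
2 18/37 90/169 6372/6253 -1809/6253 -3 6 N
3 45/113 45/61 7830/6893 -7425/13786 -3 7 E
final -2 7 S

n=0: pose=(-2,7,S); sL=18/29, sR=10/17; mL=596/493, mR=-137/493; mL+mR=27/29 → advance +1; mR−mL=-733/493 → turn -1·90°
n=1: pose=(-2,6,W); sL=45/52, sR=9/20; mL=171/130, mR=-9/520; mL+mR=135/104 → advance +1; mR−mL=-693/520 → turn -1·90°
n=2: pose=(-3,6,N); sL=18/37, sR=90/169; mL=6372/6253, mR=-1809/6253; mL+mR=27/37 → advance +1; mR−mL=-8181/6253 → turn -1·90°
n=3: pose=(-3,7,E); sL=45/113, sR=45/61; mL=7830/6893, mR=-7425/13786; mL+mR=135/226 → advance +1; mR−mL=-23085/13786 → turn -1·90°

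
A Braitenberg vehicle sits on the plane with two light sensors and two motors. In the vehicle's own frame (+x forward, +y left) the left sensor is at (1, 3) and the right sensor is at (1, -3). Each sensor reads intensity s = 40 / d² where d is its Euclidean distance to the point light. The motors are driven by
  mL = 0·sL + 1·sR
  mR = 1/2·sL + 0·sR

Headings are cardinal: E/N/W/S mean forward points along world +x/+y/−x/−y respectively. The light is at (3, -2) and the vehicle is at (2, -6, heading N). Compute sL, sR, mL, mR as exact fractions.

8/5 40/13 40/13 4/5

left sensor world pos  = (-1, -5); dL² = 25
right sensor world pos = (5, -5); dR² = 13
sL = 40/25 = 8/5
sR = 40/13 = 40/13
mL = 0·sL + 1·sR = 40/13
mR = 1/2·sL + 0·sR = 4/5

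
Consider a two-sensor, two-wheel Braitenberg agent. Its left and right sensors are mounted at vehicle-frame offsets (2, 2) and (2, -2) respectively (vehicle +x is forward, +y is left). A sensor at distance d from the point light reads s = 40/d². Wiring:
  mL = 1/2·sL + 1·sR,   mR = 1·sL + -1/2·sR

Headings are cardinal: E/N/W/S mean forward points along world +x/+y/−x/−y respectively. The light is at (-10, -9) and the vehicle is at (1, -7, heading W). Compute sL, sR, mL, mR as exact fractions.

40/81 40/97 5180/7857 2260/7857

left sensor world pos  = (-1, -9); dL² = 81
right sensor world pos = (-1, -5); dR² = 97
sL = 40/81 = 40/81
sR = 40/97 = 40/97
mL = 1/2·sL + 1·sR = 5180/7857
mR = 1·sL + -1/2·sR = 2260/7857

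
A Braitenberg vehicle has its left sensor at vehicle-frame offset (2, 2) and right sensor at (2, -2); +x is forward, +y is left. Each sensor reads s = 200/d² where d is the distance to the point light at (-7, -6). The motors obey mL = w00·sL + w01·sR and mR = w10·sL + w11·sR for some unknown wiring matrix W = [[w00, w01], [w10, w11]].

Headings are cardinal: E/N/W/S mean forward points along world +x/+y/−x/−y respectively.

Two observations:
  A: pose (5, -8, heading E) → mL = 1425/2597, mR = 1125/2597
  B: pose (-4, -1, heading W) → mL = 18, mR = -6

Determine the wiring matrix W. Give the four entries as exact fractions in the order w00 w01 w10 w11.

obs A: pose=(5,-8,E) → sL=50/49, sR=50/53, mL=1425/2597, mR=1125/2597
obs B: pose=(-4,-1,W) → sL=20, sR=4, mL=18, mR=-6
sensor matrix S = [[50/49, 50/53], [20, 4]]; det S = -38400/2597
solve [mL_A; mL_B] = S·[w00; w01] and [mR_A; mR_B] = S·[w10; w11]:
  w00 = 1, w01 = -1/2, w10 = -1/2, w11 = 1

1 -1/2 -1/2 1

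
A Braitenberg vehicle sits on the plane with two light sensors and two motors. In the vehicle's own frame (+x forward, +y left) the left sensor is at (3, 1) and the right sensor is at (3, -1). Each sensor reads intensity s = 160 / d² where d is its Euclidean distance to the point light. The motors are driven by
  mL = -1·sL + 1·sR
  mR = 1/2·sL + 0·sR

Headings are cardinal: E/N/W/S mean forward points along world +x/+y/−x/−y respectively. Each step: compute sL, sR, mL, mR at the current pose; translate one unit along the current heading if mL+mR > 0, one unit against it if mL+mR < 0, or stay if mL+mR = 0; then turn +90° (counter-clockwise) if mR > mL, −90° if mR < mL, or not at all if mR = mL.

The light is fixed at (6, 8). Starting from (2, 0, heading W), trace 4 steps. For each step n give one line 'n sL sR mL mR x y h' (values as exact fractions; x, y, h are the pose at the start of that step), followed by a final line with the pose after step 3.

n=0: pose=(2,0,W); sL=16/13, sR=80/49; mL=256/637, mR=8/13; mL+mR=648/637 → advance +1; mR−mL=136/637 → turn +1·90°
n=1: pose=(1,0,S); sL=160/137, sR=160/157; mL=-3200/21509, mR=80/137; mL+mR=9360/21509 → advance +1; mR−mL=15760/21509 → turn +1·90°
n=2: pose=(1,-1,E); sL=40/17, sR=20/13; mL=-180/221, mR=20/17; mL+mR=80/221 → advance +1; mR−mL=440/221 → turn +1·90°
n=3: pose=(2,-1,N); sL=160/61, sR=32/9; mL=512/549, mR=80/61; mL+mR=1232/549 → advance +1; mR−mL=208/549 → turn +1·90°

0 16/13 80/49 256/637 8/13 2 0 W
1 160/137 160/157 -3200/21509 80/137 1 0 S
2 40/17 20/13 -180/221 20/17 1 -1 E
3 160/61 32/9 512/549 80/61 2 -1 N
final 2 0 W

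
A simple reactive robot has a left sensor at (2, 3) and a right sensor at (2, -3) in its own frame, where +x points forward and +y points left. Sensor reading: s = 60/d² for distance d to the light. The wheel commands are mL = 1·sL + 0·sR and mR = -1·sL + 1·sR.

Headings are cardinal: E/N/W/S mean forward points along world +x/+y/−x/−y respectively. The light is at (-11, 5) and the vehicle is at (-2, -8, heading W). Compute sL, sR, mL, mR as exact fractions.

left sensor world pos  = (-4, -11); dL² = 305
right sensor world pos = (-4, -5); dR² = 149
sL = 60/305 = 12/61
sR = 60/149 = 60/149
mL = 1·sL + 0·sR = 12/61
mR = -1·sL + 1·sR = 1872/9089

12/61 60/149 12/61 1872/9089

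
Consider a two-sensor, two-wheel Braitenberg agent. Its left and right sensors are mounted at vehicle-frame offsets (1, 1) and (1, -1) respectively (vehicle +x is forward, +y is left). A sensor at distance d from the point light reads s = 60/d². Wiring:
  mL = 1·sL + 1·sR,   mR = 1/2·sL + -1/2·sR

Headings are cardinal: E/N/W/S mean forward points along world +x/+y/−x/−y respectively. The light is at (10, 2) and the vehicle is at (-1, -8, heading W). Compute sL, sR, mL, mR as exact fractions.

12/53 4/15 392/795 -16/795

left sensor world pos  = (-2, -9); dL² = 265
right sensor world pos = (-2, -7); dR² = 225
sL = 60/265 = 12/53
sR = 60/225 = 4/15
mL = 1·sL + 1·sR = 392/795
mR = 1/2·sL + -1/2·sR = -16/795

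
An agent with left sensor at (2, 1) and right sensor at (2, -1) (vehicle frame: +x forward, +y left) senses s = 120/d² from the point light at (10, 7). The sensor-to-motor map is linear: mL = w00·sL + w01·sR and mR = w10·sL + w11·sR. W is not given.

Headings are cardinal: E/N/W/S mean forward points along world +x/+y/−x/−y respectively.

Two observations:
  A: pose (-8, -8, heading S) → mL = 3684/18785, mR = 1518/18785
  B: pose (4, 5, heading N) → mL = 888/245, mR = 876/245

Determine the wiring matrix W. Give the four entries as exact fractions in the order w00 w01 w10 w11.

1/2 1/2 -1/2 1

obs A: pose=(-8,-8,S) → sL=60/289, sR=12/65, mL=3684/18785, mR=1518/18785
obs B: pose=(4,5,N) → sL=120/49, sR=24/5, mL=888/245, mR=876/245
sensor matrix S = [[60/289, 12/65], [120/49, 24/5]]; det S = 100224/184093
solve [mL_A; mL_B] = S·[w00; w01] and [mR_A; mR_B] = S·[w10; w11]:
  w00 = 1/2, w01 = 1/2, w10 = -1/2, w11 = 1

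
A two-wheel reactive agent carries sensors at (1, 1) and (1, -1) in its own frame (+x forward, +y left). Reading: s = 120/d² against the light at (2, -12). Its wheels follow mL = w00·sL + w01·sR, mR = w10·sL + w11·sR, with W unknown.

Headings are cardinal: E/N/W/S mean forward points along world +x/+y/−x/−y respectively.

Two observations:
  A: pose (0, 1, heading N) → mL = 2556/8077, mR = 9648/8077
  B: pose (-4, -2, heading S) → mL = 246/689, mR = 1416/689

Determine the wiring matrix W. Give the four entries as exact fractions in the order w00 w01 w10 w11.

obs A: pose=(0,1,N) → sL=24/41, sR=120/197, mL=2556/8077, mR=9648/8077
obs B: pose=(-4,-2,S) → sL=60/53, sR=12/13, mL=246/689, mR=1416/689
sensor matrix S = [[24/41, 120/197], [60/53, 12/13]]; det S = -830592/5565053
solve [mL_A; mL_B] = S·[w00; w01] and [mR_A; mR_B] = S·[w10; w11]:
  w00 = -1/2, w01 = 1, w10 = 1, w11 = 1

-1/2 1 1 1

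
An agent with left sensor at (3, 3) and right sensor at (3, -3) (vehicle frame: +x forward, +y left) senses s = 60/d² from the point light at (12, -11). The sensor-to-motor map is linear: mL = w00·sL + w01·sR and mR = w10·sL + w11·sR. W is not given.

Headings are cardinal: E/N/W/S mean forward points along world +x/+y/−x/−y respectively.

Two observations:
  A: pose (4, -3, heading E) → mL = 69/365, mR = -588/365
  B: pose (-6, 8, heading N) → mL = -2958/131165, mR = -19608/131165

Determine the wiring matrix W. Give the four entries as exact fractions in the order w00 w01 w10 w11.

-1 1/2 -1 -1

obs A: pose=(4,-3,E) → sL=30/73, sR=6/5, mL=69/365, mR=-588/365
obs B: pose=(-6,8,N) → sL=12/185, sR=60/709, mL=-2958/131165, mR=-19608/131165
sensor matrix S = [[30/73, 6/5], [12/185, 60/709]]; det S = -2061504/47875225
solve [mL_A; mL_B] = S·[w00; w01] and [mR_A; mR_B] = S·[w10; w11]:
  w00 = -1, w01 = 1/2, w10 = -1, w11 = -1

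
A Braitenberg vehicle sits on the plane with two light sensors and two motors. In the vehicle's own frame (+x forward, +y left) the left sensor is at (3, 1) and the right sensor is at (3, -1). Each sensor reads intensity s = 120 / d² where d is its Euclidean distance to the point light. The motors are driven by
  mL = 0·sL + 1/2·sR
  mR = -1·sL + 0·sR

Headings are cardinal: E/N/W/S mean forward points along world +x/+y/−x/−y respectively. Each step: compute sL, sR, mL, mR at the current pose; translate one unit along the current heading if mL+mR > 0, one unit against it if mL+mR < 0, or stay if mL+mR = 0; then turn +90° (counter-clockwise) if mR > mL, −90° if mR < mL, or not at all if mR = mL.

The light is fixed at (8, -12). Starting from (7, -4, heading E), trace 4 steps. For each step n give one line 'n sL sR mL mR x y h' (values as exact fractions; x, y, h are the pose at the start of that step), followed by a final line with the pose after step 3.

n=0: pose=(7,-4,E); sL=24/17, sR=120/53; mL=60/53, mR=-24/17; mL+mR=-252/901 → advance -1; mR−mL=-2292/901 → turn -1·90°
n=1: pose=(6,-4,S); sL=60/13, sR=60/17; mL=30/17, mR=-60/13; mL+mR=-630/221 → advance -1; mR−mL=-1410/221 → turn -1·90°
n=2: pose=(6,-3,W); sL=120/89, sR=24/25; mL=12/25, mR=-120/89; mL+mR=-1932/2225 → advance -1; mR−mL=-4068/2225 → turn -1·90°
n=3: pose=(7,-3,N); sL=30/37, sR=5/6; mL=5/12, mR=-30/37; mL+mR=-175/444 → advance -1; mR−mL=-545/444 → turn -1·90°

0 24/17 120/53 60/53 -24/17 7 -4 E
1 60/13 60/17 30/17 -60/13 6 -4 S
2 120/89 24/25 12/25 -120/89 6 -3 W
3 30/37 5/6 5/12 -30/37 7 -3 N
final 7 -4 E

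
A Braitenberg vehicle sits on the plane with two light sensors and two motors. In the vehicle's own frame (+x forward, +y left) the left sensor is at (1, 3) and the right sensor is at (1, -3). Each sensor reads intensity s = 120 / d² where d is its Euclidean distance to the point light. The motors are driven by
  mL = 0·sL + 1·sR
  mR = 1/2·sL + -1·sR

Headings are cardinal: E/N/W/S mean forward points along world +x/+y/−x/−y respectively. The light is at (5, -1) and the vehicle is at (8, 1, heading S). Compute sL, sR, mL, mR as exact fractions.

left sensor world pos  = (11, 0); dL² = 37
right sensor world pos = (5, 0); dR² = 1
sL = 120/37 = 120/37
sR = 120/1 = 120
mL = 0·sL + 1·sR = 120
mR = 1/2·sL + -1·sR = -4380/37

120/37 120 120 -4380/37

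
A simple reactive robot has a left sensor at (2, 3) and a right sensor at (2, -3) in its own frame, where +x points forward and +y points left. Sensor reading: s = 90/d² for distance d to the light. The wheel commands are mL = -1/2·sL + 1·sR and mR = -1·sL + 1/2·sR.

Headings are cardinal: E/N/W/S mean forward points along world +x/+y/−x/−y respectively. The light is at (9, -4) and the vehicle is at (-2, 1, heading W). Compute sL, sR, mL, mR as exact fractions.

left sensor world pos  = (-4, -2); dL² = 173
right sensor world pos = (-4, 4); dR² = 233
sL = 90/173 = 90/173
sR = 90/233 = 90/233
mL = -1/2·sL + 1·sR = 5085/40309
mR = -1·sL + 1/2·sR = -13185/40309

90/173 90/233 5085/40309 -13185/40309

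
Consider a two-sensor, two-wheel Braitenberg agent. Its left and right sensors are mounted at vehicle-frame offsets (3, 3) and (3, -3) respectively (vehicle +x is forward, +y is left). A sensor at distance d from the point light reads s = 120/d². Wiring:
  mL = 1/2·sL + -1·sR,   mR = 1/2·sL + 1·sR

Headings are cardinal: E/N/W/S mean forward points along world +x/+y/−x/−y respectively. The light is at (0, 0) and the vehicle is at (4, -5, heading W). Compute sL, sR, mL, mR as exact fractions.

left sensor world pos  = (1, -8); dL² = 65
right sensor world pos = (1, -2); dR² = 5
sL = 120/65 = 24/13
sR = 120/5 = 24
mL = 1/2·sL + -1·sR = -300/13
mR = 1/2·sL + 1·sR = 324/13

24/13 24 -300/13 324/13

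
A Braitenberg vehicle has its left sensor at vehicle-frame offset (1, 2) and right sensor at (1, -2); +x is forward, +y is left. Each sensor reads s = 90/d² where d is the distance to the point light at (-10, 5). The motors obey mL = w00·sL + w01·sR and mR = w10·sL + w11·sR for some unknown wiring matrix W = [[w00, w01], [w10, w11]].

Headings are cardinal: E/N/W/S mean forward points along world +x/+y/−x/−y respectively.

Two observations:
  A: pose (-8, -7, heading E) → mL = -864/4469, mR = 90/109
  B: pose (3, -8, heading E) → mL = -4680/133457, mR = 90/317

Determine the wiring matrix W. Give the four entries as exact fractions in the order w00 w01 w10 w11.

-1/2 1/2 1 0

obs A: pose=(-8,-7,E) → sL=90/109, sR=18/41, mL=-864/4469, mR=90/109
obs B: pose=(3,-8,E) → sL=90/317, sR=90/421, mL=-4680/133457, mR=90/317
sensor matrix S = [[90/109, 18/41], [90/317, 90/421]]; det S = 30935520/596419333
solve [mL_A; mL_B] = S·[w00; w01] and [mR_A; mR_B] = S·[w10; w11]:
  w00 = -1/2, w01 = 1/2, w10 = 1, w11 = 0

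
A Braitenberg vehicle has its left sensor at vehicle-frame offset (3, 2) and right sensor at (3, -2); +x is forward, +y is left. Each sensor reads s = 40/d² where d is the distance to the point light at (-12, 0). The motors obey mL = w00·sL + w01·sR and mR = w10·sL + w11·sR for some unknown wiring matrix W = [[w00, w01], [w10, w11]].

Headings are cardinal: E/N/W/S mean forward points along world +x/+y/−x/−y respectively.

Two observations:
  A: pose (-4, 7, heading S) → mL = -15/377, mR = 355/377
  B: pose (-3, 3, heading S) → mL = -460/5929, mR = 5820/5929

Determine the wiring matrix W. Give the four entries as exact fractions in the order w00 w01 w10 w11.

1 -1/2 1/2 1

obs A: pose=(-4,7,S) → sL=10/29, sR=10/13, mL=-15/377, mR=355/377
obs B: pose=(-3,3,S) → sL=40/121, sR=40/49, mL=-460/5929, mR=5820/5929
sensor matrix S = [[10/29, 10/13], [40/121, 40/49]]; det S = 60800/2235233
solve [mL_A; mL_B] = S·[w00; w01] and [mR_A; mR_B] = S·[w10; w11]:
  w00 = 1, w01 = -1/2, w10 = 1/2, w11 = 1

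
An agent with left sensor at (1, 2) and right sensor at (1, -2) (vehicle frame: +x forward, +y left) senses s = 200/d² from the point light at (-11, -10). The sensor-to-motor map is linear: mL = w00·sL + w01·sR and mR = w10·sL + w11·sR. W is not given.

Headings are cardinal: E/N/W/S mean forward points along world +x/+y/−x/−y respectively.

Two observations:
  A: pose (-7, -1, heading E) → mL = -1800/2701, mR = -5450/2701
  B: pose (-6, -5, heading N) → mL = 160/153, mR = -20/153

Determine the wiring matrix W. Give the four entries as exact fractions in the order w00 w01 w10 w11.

1/2 -1/2 1/2 -1

obs A: pose=(-7,-1,E) → sL=100/73, sR=100/37, mL=-1800/2701, mR=-5450/2701
obs B: pose=(-6,-5,N) → sL=40/9, sR=40/17, mL=160/153, mR=-20/153
sensor matrix S = [[100/73, 100/37], [40/9, 40/17]]; det S = -3632000/413253
solve [mL_A; mL_B] = S·[w00; w01] and [mR_A; mR_B] = S·[w10; w11]:
  w00 = 1/2, w01 = -1/2, w10 = 1/2, w11 = -1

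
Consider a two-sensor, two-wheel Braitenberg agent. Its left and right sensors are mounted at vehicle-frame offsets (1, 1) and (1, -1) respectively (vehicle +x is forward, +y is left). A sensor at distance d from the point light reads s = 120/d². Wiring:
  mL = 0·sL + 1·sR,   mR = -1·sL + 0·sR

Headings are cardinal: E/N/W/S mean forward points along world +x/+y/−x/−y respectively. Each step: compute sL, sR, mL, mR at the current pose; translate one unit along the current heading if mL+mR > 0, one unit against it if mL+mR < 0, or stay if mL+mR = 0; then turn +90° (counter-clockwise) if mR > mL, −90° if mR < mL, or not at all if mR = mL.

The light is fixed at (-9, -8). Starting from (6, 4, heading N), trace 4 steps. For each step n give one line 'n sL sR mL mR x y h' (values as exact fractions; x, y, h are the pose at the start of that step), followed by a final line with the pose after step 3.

n=0: pose=(6,4,N); sL=24/73, sR=24/85; mL=24/85, mR=-24/73; mL+mR=-288/6205 → advance -1; mR−mL=-3792/6205 → turn -1·90°
n=1: pose=(6,3,E); sL=3/10, sR=30/89; mL=30/89, mR=-3/10; mL+mR=33/890 → advance +1; mR−mL=-567/890 → turn -1·90°
n=2: pose=(7,3,S); sL=120/389, sR=24/65; mL=24/65, mR=-120/389; mL+mR=1536/25285 → advance +1; mR−mL=-17136/25285 → turn -1·90°
n=3: pose=(7,2,W); sL=20/51, sR=60/173; mL=60/173, mR=-20/51; mL+mR=-400/8823 → advance -1; mR−mL=-6520/8823 → turn -1·90°

0 24/73 24/85 24/85 -24/73 6 4 N
1 3/10 30/89 30/89 -3/10 6 3 E
2 120/389 24/65 24/65 -120/389 7 3 S
3 20/51 60/173 60/173 -20/51 7 2 W
final 8 2 N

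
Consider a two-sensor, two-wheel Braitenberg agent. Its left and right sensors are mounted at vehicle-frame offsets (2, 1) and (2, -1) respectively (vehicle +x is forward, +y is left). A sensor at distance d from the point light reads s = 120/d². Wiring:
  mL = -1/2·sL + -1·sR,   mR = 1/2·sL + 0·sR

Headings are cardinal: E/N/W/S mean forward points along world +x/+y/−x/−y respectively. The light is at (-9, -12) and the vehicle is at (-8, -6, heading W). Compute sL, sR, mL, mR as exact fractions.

60/13 12/5 -306/65 30/13

left sensor world pos  = (-10, -7); dL² = 26
right sensor world pos = (-10, -5); dR² = 50
sL = 120/26 = 60/13
sR = 120/50 = 12/5
mL = -1/2·sL + -1·sR = -306/65
mR = 1/2·sL + 0·sR = 30/13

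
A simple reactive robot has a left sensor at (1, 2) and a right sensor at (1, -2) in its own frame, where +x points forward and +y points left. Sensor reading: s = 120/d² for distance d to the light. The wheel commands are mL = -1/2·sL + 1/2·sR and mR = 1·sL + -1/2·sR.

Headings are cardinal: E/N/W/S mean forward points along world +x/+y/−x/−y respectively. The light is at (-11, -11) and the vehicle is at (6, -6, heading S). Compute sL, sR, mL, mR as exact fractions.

120/377 120/241 8160/90857 6300/90857

left sensor world pos  = (8, -7); dL² = 377
right sensor world pos = (4, -7); dR² = 241
sL = 120/377 = 120/377
sR = 120/241 = 120/241
mL = -1/2·sL + 1/2·sR = 8160/90857
mR = 1·sL + -1/2·sR = 6300/90857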